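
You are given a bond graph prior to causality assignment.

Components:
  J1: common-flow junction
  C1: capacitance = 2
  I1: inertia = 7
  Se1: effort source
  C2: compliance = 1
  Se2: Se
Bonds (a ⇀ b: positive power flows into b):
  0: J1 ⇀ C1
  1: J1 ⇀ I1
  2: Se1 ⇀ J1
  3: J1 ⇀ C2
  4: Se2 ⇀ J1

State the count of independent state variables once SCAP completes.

3  (C1, C2, I1 all integral)

β2 →J1  (source Se1 imposes e)
β4 →J1  (Se2 (Se) sets effort on bond)
β0 →J1  (C1 integral (e out))
β1 →I1  (prefer integral on I1)
β3 →J1  (J1: bond 1 brought flow, rest push out)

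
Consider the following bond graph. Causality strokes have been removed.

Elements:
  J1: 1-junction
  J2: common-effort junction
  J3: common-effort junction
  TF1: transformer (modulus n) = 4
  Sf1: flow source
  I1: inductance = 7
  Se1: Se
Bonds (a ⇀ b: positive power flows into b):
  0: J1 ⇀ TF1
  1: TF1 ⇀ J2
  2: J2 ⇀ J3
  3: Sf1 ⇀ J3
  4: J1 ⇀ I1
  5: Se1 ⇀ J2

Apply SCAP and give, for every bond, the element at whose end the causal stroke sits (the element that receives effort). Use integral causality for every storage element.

bond 3 stroke at Sf1  (Sf1 fixes flow; stroke at Sf1)
bond 5 stroke at J2  (Se1: effort source, stroke at far end)
bond 1 stroke at TF1  (common-e at J2 fixed by 5)
bond 2 stroke at J3  (0-jn J2 has e-setter on 5)
bond 0 stroke at J1  (TF1: transformer flips bond 1)
bond 4 stroke at I1  (closing 1-jn rule on J1)

b0 →J1
b1 →TF1
b2 →J3
b3 →Sf1
b4 →I1
b5 →J2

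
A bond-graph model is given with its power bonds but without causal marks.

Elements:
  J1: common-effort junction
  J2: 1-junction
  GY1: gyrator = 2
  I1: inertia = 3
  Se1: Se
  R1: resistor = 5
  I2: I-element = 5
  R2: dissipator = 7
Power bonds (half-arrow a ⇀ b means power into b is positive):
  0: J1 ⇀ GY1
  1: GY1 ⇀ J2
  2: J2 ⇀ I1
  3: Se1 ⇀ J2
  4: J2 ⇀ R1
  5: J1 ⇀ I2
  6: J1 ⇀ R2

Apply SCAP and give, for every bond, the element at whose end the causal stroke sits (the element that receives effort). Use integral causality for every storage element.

#0 stroke→J1
#1 stroke→J2
#2 stroke→I1
#3 stroke→J2
#4 stroke→J2
#5 stroke→I2
#6 stroke→R2

bond 3 stroke at J2  (Se1 fixes effort; stroke away)
bond 2 stroke at I1  (I1 integral (f out))
bond 1 stroke at J2  (common-f at J2 fixed by 2)
bond 4 stroke at J2  (common-f at J2 fixed by 2)
bond 0 stroke at J1  (through GY1, causality inverts; strokes same side of GY1)
bond 5 stroke at I2  (0-jn J1 has e-setter on 0)
bond 6 stroke at R2  (0-jn J1 has e-setter on 0)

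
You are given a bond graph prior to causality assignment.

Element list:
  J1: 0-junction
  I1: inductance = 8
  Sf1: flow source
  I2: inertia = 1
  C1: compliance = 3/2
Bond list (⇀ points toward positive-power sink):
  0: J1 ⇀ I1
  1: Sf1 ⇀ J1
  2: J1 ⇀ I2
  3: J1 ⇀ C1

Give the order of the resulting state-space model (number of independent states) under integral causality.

3  (C1, I1, I2 all integral)

β1 stroke→Sf1  (Sf1 (Sf) sets flow on bond)
β0 stroke→I1  (prefer integral on I1)
β2 stroke→I2  (I2 outputs flow p/I2)
β3 stroke→J1  (only one effort-in slot at J1)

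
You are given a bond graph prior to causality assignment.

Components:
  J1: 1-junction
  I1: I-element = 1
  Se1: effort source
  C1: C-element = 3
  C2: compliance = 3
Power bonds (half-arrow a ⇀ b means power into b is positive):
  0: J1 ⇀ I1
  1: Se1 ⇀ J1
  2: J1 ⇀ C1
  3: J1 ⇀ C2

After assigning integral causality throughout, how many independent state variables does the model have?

bond 1 stroke→J1  (Se1 (Se) sets effort on bond)
bond 0 stroke→I1  (I1: I, integral causality)
bond 2 stroke→J1  (J1 flow already set via bond 0)
bond 3 stroke→J1  (J1 flow already set via bond 0)

3  (C1, C2, I1 all integral)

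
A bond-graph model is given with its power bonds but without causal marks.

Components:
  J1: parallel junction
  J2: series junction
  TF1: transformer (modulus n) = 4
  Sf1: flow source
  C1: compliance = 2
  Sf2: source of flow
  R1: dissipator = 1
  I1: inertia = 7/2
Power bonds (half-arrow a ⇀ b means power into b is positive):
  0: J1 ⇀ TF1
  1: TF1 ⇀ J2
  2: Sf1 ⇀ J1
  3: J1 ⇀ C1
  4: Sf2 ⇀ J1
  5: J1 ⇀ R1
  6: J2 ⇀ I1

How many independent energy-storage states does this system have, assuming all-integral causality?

2  (C1, I1 all integral)

bond 2 stroke at Sf1  (Sf1 (Sf) sets flow on bond)
bond 4 stroke at Sf2  (Sf2: flow source, stroke at near end)
bond 3 stroke at J1  (prefer integral on C1)
bond 0 stroke at TF1  (0-jn J1 has e-setter on 3)
bond 5 stroke at R1  (J1 effort already set via bond 3)
bond 1 stroke at J2  (TF TF1: opposite of bond 0)
bond 6 stroke at I1  (J2: last free bond brings flow in)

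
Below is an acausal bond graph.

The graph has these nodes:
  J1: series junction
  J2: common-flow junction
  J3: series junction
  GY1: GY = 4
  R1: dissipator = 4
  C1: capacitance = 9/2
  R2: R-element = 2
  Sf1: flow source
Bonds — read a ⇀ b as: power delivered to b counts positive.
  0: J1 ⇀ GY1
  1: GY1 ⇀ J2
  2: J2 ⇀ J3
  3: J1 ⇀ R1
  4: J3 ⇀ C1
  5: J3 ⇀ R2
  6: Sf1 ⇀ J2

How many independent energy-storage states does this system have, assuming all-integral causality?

b6 stroke→Sf1  (Sf1: flow source, stroke at near end)
b1 stroke→J2  (J2 flow already set via bond 6)
b2 stroke→J2  (J2 flow already set via bond 6)
b4 stroke→J3  (1-jn J3 has f-setter on 2)
b5 stroke→J3  (J3 flow already set via bond 2)
b0 stroke→J1  (GY1: gyrator matches bond 1)
b3 stroke→R1  (only one flow-in slot at J1)

1  (C1 all integral)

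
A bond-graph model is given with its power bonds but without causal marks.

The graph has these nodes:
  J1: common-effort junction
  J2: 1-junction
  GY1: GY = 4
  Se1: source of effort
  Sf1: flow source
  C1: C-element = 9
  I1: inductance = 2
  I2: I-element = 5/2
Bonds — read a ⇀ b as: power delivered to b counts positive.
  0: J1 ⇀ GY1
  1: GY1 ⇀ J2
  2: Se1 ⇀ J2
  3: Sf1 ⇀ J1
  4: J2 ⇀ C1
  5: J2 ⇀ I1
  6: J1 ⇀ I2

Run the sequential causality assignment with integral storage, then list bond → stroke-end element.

β2 stroke→J2  (Se1 fixes effort; stroke away)
β3 stroke→Sf1  (source Sf1 imposes f)
β4 stroke→J2  (prefer integral on C1)
β5 stroke→I1  (I1 outputs flow p/I1)
β1 stroke→J2  (common-f at J2 fixed by 5)
β0 stroke→J1  (GY1: gyrator matches bond 1)
β6 stroke→I2  (J1 effort already set via bond 0)

#0 stroke→J1
#1 stroke→J2
#2 stroke→J2
#3 stroke→Sf1
#4 stroke→J2
#5 stroke→I1
#6 stroke→I2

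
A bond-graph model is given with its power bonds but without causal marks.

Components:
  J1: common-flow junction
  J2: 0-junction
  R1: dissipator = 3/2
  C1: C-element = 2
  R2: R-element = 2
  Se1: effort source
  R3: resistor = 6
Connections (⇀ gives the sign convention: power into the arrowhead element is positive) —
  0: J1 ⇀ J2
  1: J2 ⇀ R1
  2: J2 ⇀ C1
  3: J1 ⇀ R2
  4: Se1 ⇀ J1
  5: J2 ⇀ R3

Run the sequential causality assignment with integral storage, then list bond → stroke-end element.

#4 stroke at J1  (Se1: effort source, stroke at far end)
#2 stroke at J2  (prefer integral on C1)
#0 stroke at J1  (common-e at J2 fixed by 2)
#1 stroke at R1  (common-e at J2 fixed by 2)
#5 stroke at R3  (common-e at J2 fixed by 2)
#3 stroke at R2  (J1: last free bond brings flow in)

β0 →J1
β1 →R1
β2 →J2
β3 →R2
β4 →J1
β5 →R3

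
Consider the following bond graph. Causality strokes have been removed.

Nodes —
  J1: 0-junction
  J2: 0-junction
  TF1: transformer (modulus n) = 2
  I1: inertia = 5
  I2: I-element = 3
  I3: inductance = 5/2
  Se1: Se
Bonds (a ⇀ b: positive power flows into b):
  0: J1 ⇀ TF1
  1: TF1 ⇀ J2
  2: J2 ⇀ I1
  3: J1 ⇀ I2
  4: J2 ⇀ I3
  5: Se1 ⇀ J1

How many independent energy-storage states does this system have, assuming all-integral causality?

bond 5 →J1  (Se1 (Se) sets effort on bond)
bond 0 →TF1  (J1: bond 5 brought effort, rest push out)
bond 3 →I2  (0-jn J1 has e-setter on 5)
bond 1 →J2  (TF1 one-in-one-out from 0)
bond 2 →I1  (J2 effort already set via bond 1)
bond 4 →I3  (0-jn J2 has e-setter on 1)

3  (I1, I2, I3 all integral)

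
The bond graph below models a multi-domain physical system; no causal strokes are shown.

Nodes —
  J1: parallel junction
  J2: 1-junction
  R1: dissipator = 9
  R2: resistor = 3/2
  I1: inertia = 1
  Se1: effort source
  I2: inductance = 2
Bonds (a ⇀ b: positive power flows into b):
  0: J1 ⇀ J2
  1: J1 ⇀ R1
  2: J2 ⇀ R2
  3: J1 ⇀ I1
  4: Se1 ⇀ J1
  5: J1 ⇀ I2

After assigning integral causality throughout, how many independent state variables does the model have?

#4 →J1  (Se1: effort source, stroke at far end)
#0 →J2  (J1 effort already set via bond 4)
#1 →R1  (J1: bond 4 brought effort, rest push out)
#3 →I1  (common-e at J1 fixed by 4)
#5 →I2  (common-e at J1 fixed by 4)
#2 →R2  (closing 1-jn rule on J2)

2  (I1, I2 all integral)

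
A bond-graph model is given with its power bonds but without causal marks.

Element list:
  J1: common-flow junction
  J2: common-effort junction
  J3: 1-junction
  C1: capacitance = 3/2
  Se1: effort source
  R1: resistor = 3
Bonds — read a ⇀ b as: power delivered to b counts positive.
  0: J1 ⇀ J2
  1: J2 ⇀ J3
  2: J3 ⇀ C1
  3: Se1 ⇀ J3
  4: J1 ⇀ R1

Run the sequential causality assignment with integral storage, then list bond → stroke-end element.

b0 |J1
b1 |J2
b2 |J3
b3 |J3
b4 |R1

bond 3 |J3  (Se1: effort source, stroke at far end)
bond 2 |J3  (C1 integral (e out))
bond 1 |J2  (only one flow-in slot at J3)
bond 0 |J1  (J2 effort already set via bond 1)
bond 4 |R1  (J1 needs exactly one f-in)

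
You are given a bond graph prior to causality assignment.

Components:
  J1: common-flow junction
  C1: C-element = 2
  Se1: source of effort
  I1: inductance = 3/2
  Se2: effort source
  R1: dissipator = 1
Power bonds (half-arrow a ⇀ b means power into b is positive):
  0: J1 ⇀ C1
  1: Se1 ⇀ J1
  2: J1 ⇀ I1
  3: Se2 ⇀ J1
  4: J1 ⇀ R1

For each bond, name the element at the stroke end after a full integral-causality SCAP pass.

bond 1 stroke at J1  (Se1 (Se) sets effort on bond)
bond 3 stroke at J1  (source Se2 imposes e)
bond 0 stroke at J1  (C1: C, integral causality)
bond 2 stroke at I1  (I1 integral (f out))
bond 4 stroke at J1  (J1: bond 2 brought flow, rest push out)

#0 →J1
#1 →J1
#2 →I1
#3 →J1
#4 →J1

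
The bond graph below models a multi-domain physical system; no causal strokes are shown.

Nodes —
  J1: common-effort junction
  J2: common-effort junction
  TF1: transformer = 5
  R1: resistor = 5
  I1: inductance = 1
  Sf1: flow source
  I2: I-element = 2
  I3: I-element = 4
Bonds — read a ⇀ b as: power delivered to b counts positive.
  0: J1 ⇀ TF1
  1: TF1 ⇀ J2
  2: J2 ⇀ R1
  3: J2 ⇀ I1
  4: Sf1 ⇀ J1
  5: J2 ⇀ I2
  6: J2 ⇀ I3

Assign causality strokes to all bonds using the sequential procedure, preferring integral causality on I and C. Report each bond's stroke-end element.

bond 0 stroke→J1
bond 1 stroke→TF1
bond 2 stroke→J2
bond 3 stroke→I1
bond 4 stroke→Sf1
bond 5 stroke→I2
bond 6 stroke→I3

bond 4 →Sf1  (Sf1 fixes flow; stroke at Sf1)
bond 0 →J1  (closing 0-jn rule on J1)
bond 1 →TF1  (TF1: transformer flips bond 0)
bond 3 →I1  (I1: I, integral causality)
bond 5 →I2  (I2: I, integral causality)
bond 6 →I3  (I3 integral (f out))
bond 2 →J2  (J2: last free bond brings effort in)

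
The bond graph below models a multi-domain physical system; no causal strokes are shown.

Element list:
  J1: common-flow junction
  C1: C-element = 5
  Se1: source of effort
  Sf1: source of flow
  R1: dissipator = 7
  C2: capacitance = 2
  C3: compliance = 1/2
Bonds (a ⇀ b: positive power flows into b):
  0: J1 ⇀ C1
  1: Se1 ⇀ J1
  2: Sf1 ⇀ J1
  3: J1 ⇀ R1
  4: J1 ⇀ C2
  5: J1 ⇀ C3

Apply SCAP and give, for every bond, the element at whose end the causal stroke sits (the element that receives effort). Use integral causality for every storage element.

b0 stroke at J1
b1 stroke at J1
b2 stroke at Sf1
b3 stroke at J1
b4 stroke at J1
b5 stroke at J1

bond 1 stroke at J1  (Se1 (Se) sets effort on bond)
bond 2 stroke at Sf1  (Sf1: flow source, stroke at near end)
bond 0 stroke at J1  (J1 flow already set via bond 2)
bond 3 stroke at J1  (1-jn J1 has f-setter on 2)
bond 4 stroke at J1  (1-jn J1 has f-setter on 2)
bond 5 stroke at J1  (J1: bond 2 brought flow, rest push out)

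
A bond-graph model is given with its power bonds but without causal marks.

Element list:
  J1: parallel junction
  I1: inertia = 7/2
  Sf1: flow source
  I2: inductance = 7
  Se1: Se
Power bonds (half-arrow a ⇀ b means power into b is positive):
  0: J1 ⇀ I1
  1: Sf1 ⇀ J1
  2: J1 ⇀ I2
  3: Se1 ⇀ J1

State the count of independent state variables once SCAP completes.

b1 →Sf1  (Sf1: flow source, stroke at near end)
b3 →J1  (source Se1 imposes e)
b0 →I1  (0-jn J1 has e-setter on 3)
b2 →I2  (J1: bond 3 brought effort, rest push out)

2  (I1, I2 all integral)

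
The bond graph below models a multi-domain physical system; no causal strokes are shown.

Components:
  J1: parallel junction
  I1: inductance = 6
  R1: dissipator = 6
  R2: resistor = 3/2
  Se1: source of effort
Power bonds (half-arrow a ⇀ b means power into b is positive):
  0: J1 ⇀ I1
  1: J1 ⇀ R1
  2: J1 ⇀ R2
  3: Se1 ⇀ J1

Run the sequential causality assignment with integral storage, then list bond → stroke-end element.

b0 stroke→I1
b1 stroke→R1
b2 stroke→R2
b3 stroke→J1

b3 stroke→J1  (Se1 fixes effort; stroke away)
b0 stroke→I1  (J1 effort already set via bond 3)
b1 stroke→R1  (J1: bond 3 brought effort, rest push out)
b2 stroke→R2  (0-jn J1 has e-setter on 3)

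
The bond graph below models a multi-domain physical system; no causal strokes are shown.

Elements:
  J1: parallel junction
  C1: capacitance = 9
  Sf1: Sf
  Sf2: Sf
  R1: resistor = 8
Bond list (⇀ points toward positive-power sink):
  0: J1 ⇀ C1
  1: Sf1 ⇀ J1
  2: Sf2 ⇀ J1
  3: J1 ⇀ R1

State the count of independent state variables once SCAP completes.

bond 1 |Sf1  (Sf1 (Sf) sets flow on bond)
bond 2 |Sf2  (Sf2: flow source, stroke at near end)
bond 0 |J1  (C1: C, integral causality)
bond 3 |R1  (J1 effort already set via bond 0)

1  (C1 all integral)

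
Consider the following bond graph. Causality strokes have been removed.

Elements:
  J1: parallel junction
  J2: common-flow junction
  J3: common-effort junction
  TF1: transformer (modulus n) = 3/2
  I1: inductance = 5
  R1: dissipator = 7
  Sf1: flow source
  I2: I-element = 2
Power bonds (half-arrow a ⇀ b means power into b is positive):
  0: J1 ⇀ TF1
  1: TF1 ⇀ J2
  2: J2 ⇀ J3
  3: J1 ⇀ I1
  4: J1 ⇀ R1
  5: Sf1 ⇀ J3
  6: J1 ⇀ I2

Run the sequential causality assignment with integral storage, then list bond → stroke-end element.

b5 |Sf1  (source Sf1 imposes f)
b2 |J3  (closing 0-jn rule on J3)
b1 |J2  (common-f at J2 fixed by 2)
b0 |TF1  (TF1 one-in-one-out from 1)
b3 |I1  (prefer integral on I1)
b6 |I2  (I2 outputs flow p/I2)
b4 |J1  (J1 needs exactly one e-in)

b0 stroke at TF1
b1 stroke at J2
b2 stroke at J3
b3 stroke at I1
b4 stroke at J1
b5 stroke at Sf1
b6 stroke at I2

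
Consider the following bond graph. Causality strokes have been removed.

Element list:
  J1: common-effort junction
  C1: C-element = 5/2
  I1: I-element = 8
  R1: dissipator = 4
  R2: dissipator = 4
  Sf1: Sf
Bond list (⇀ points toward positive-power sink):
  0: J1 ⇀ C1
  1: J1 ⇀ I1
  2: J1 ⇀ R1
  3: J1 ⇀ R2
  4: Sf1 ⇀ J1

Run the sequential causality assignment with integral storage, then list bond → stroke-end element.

b0 →J1
b1 →I1
b2 →R1
b3 →R2
b4 →Sf1

#4 →Sf1  (Sf1 (Sf) sets flow on bond)
#0 →J1  (C1: C, integral causality)
#1 →I1  (J1 effort already set via bond 0)
#2 →R1  (J1 effort already set via bond 0)
#3 →R2  (J1: bond 0 brought effort, rest push out)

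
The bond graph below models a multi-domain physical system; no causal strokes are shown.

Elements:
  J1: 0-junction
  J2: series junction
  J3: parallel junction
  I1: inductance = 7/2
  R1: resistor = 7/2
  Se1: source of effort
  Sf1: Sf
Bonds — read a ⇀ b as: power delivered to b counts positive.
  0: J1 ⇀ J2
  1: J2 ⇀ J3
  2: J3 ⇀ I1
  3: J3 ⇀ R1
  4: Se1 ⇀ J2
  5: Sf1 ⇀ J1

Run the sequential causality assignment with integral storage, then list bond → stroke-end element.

bond 0 →J1
bond 1 →J2
bond 2 →I1
bond 3 →J3
bond 4 →J2
bond 5 →Sf1

#4 stroke at J2  (source Se1 imposes e)
#5 stroke at Sf1  (source Sf1 imposes f)
#0 stroke at J1  (closing 0-jn rule on J1)
#1 stroke at J2  (J2: bond 0 brought flow, rest push out)
#2 stroke at I1  (I1 outputs flow p/I1)
#3 stroke at J3  (only one effort-in slot at J3)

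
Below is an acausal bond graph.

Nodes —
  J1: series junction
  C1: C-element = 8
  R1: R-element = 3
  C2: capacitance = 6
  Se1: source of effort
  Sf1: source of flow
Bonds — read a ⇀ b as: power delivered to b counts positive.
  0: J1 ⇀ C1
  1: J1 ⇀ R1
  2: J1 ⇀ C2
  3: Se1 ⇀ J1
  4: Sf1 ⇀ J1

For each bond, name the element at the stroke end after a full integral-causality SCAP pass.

β0 →J1
β1 →J1
β2 →J1
β3 →J1
β4 →Sf1

#3 stroke→J1  (Se1 fixes effort; stroke away)
#4 stroke→Sf1  (source Sf1 imposes f)
#0 stroke→J1  (J1 flow already set via bond 4)
#1 stroke→J1  (J1: bond 4 brought flow, rest push out)
#2 stroke→J1  (J1 flow already set via bond 4)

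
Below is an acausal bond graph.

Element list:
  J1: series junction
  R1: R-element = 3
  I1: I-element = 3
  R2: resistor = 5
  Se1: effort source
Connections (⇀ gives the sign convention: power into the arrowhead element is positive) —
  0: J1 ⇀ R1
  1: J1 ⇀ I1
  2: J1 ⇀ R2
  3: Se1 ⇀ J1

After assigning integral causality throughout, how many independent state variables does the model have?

1  (I1 all integral)

bond 3 →J1  (Se1: effort source, stroke at far end)
bond 1 →I1  (prefer integral on I1)
bond 0 →J1  (1-jn J1 has f-setter on 1)
bond 2 →J1  (J1 flow already set via bond 1)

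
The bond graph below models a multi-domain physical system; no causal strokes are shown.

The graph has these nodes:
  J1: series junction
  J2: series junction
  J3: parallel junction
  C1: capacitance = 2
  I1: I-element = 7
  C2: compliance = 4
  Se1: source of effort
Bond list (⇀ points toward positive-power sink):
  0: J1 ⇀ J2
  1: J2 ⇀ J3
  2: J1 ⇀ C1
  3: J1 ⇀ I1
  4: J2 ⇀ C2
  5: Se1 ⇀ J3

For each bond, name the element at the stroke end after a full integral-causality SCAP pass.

b5 →J3  (Se1: effort source, stroke at far end)
b1 →J2  (0-jn J3 has e-setter on 5)
b2 →J1  (C1: C, integral causality)
b3 →I1  (prefer integral on I1)
b0 →J1  (J1 flow already set via bond 3)
b4 →J2  (1-jn J2 has f-setter on 0)

b0 |J1
b1 |J2
b2 |J1
b3 |I1
b4 |J2
b5 |J3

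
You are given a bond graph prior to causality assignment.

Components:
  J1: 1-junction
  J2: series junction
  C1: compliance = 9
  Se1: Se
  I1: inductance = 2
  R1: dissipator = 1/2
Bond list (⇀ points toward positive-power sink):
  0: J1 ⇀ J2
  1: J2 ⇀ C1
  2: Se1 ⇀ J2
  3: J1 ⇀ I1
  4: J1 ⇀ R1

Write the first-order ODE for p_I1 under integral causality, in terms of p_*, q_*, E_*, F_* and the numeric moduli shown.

dp_I1/dt = E_Se1 - p_I1/4 - q_C1/9

#2 stroke→J2  (Se1 (Se) sets effort on bond)
#1 stroke→J2  (C1 outputs effort q/C1)
#0 stroke→J1  (only one flow-in slot at J2)
#3 stroke→I1  (I1: I, integral causality)
#4 stroke→J1  (J1 flow already set via bond 3)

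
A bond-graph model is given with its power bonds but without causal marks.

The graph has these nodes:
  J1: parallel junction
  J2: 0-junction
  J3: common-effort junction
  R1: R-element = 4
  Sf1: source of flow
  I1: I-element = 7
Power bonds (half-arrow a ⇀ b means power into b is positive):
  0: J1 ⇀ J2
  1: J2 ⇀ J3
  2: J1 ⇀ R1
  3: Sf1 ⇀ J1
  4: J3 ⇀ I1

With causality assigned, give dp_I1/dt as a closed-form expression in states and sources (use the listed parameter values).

β3 stroke→Sf1  (source Sf1 imposes f)
β4 stroke→I1  (I1 integral (f out))
β1 stroke→J3  (J3: last free bond brings effort in)
β0 stroke→J2  (closing 0-jn rule on J2)
β2 stroke→J1  (J1 needs exactly one e-in)

dp_I1/dt = 4*F_Sf1 - 4*p_I1/7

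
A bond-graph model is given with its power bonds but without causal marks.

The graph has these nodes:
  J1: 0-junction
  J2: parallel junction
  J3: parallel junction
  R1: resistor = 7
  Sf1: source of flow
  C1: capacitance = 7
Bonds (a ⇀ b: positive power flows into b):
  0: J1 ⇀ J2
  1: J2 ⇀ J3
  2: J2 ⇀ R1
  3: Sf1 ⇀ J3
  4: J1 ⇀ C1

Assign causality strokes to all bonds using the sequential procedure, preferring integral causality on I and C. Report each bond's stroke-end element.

b0 |J2
b1 |J3
b2 |R1
b3 |Sf1
b4 |J1

β3 stroke→Sf1  (Sf1: flow source, stroke at near end)
β1 stroke→J3  (J3 needs exactly one e-in)
β4 stroke→J1  (C1: C, integral causality)
β0 stroke→J2  (J1 effort already set via bond 4)
β2 stroke→R1  (common-e at J2 fixed by 0)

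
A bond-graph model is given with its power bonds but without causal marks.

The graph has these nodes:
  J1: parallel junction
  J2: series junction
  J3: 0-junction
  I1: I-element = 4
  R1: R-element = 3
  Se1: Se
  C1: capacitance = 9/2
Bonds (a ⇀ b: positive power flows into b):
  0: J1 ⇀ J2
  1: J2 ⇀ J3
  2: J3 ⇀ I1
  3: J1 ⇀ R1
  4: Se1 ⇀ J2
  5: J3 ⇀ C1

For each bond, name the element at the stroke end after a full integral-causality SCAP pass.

bond 4 →J2  (Se1 (Se) sets effort on bond)
bond 2 →I1  (I1 integral (f out))
bond 5 →J3  (C1 outputs effort q/C1)
bond 1 →J2  (common-e at J3 fixed by 5)
bond 0 →J1  (only one flow-in slot at J2)
bond 3 →R1  (J1 effort already set via bond 0)

#0 →J1
#1 →J2
#2 →I1
#3 →R1
#4 →J2
#5 →J3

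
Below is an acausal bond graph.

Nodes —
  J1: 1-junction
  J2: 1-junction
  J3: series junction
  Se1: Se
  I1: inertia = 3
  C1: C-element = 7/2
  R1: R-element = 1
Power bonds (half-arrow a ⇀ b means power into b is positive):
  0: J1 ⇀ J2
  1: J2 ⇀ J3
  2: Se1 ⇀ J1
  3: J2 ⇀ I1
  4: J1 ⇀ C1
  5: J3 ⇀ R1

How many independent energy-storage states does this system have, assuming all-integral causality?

2  (C1, I1 all integral)

b2 |J1  (Se1: effort source, stroke at far end)
b3 |I1  (I1: I, integral causality)
b0 |J2  (J2: bond 3 brought flow, rest push out)
b1 |J2  (J2 flow already set via bond 3)
b5 |J3  (J3: bond 1 brought flow, rest push out)
b4 |J1  (J1 flow already set via bond 0)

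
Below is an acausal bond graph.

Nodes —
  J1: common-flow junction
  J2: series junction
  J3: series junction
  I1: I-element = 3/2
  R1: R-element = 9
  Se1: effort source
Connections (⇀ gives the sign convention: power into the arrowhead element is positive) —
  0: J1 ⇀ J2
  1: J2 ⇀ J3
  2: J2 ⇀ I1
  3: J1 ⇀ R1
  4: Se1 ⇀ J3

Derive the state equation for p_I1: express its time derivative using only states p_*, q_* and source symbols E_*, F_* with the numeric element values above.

β4 stroke→J3  (source Se1 imposes e)
β1 stroke→J2  (only one flow-in slot at J3)
β2 stroke→I1  (I1 integral (f out))
β0 stroke→J2  (J2: bond 2 brought flow, rest push out)
β3 stroke→J1  (common-f at J1 fixed by 0)

dp_I1/dt = E_Se1 - 6*p_I1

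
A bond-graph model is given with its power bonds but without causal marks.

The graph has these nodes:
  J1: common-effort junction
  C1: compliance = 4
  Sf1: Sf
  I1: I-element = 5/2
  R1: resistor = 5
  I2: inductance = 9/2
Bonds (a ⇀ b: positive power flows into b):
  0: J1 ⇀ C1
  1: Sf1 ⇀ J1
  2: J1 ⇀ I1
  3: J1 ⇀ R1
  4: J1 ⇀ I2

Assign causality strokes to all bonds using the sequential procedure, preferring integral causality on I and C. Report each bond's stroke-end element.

#1 stroke at Sf1  (Sf1 (Sf) sets flow on bond)
#0 stroke at J1  (C1: C, integral causality)
#2 stroke at I1  (J1: bond 0 brought effort, rest push out)
#3 stroke at R1  (common-e at J1 fixed by 0)
#4 stroke at I2  (common-e at J1 fixed by 0)

β0 →J1
β1 →Sf1
β2 →I1
β3 →R1
β4 →I2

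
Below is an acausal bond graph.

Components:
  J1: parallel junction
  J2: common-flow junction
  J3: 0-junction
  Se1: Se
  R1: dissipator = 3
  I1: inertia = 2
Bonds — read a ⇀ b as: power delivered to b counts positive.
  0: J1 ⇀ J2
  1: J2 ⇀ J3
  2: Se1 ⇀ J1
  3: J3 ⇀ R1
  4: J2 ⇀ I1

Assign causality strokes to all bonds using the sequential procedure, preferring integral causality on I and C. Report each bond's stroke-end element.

bond 2 stroke at J1  (Se1 fixes effort; stroke away)
bond 0 stroke at J2  (J1 effort already set via bond 2)
bond 4 stroke at I1  (I1: I, integral causality)
bond 1 stroke at J2  (common-f at J2 fixed by 4)
bond 3 stroke at J3  (only one effort-in slot at J3)

bond 0 →J2
bond 1 →J2
bond 2 →J1
bond 3 →J3
bond 4 →I1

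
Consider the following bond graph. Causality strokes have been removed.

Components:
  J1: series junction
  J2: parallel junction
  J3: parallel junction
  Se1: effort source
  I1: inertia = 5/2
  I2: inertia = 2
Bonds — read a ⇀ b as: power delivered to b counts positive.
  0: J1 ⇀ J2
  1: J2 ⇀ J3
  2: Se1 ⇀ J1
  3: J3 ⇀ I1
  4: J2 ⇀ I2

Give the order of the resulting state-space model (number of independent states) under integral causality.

bond 2 →J1  (Se1: effort source, stroke at far end)
bond 0 →J2  (J1: last free bond brings flow in)
bond 1 →J3  (J2: bond 0 brought effort, rest push out)
bond 4 →I2  (0-jn J2 has e-setter on 0)
bond 3 →I1  (J3 effort already set via bond 1)

2  (I1, I2 all integral)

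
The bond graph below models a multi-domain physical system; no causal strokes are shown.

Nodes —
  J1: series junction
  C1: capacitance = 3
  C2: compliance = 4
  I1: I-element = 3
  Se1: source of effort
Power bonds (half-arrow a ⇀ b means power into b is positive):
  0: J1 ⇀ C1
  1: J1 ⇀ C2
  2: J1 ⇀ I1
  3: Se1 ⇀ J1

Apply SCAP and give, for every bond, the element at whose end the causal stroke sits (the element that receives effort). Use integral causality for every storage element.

β3 →J1  (source Se1 imposes e)
β0 →J1  (prefer integral on C1)
β1 →J1  (C2: C, integral causality)
β2 →I1  (J1 needs exactly one f-in)

b0 stroke at J1
b1 stroke at J1
b2 stroke at I1
b3 stroke at J1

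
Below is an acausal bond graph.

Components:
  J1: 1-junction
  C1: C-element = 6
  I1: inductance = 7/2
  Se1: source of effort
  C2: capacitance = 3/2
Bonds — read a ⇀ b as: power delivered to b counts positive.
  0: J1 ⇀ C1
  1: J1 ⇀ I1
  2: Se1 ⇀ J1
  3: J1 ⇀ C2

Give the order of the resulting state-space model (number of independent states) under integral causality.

3  (C1, C2, I1 all integral)

β2 stroke→J1  (Se1: effort source, stroke at far end)
β0 stroke→J1  (C1 integral (e out))
β1 stroke→I1  (I1 integral (f out))
β3 stroke→J1  (J1: bond 1 brought flow, rest push out)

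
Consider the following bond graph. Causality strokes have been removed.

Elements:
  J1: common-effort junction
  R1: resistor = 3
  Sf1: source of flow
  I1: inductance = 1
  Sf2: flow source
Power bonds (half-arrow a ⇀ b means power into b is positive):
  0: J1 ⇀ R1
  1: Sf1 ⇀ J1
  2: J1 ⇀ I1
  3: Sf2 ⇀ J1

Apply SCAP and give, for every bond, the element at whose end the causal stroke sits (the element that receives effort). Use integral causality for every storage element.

b0 stroke→J1
b1 stroke→Sf1
b2 stroke→I1
b3 stroke→Sf2

β1 →Sf1  (Sf1 (Sf) sets flow on bond)
β3 →Sf2  (Sf2 (Sf) sets flow on bond)
β2 →I1  (I1: I, integral causality)
β0 →J1  (J1 needs exactly one e-in)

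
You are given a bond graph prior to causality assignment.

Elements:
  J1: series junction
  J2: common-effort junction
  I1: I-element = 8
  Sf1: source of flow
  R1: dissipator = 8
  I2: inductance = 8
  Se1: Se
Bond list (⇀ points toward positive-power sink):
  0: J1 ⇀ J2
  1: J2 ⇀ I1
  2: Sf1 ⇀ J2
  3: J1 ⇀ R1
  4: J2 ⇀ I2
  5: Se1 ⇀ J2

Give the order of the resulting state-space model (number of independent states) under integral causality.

2  (I1, I2 all integral)

bond 2 →Sf1  (Sf1 (Sf) sets flow on bond)
bond 5 →J2  (source Se1 imposes e)
bond 0 →J1  (J2 effort already set via bond 5)
bond 1 →I1  (J2 effort already set via bond 5)
bond 4 →I2  (0-jn J2 has e-setter on 5)
bond 3 →R1  (J1: last free bond brings flow in)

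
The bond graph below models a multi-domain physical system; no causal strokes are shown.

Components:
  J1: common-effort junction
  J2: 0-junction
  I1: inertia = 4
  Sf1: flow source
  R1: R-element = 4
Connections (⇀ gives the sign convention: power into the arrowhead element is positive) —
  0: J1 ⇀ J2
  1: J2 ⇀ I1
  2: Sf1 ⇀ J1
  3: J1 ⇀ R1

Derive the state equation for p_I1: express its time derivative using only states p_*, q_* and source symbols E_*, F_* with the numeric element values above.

#2 stroke at Sf1  (Sf1: flow source, stroke at near end)
#1 stroke at I1  (I1 integral (f out))
#0 stroke at J2  (closing 0-jn rule on J2)
#3 stroke at J1  (J1 needs exactly one e-in)

dp_I1/dt = 4*F_Sf1 - p_I1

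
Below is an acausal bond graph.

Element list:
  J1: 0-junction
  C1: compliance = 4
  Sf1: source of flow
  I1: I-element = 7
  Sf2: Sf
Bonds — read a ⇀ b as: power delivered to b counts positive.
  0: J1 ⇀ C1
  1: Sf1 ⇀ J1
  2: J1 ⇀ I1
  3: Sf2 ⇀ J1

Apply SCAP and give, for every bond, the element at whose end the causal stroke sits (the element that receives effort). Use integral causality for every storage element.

bond 1 |Sf1  (Sf1 (Sf) sets flow on bond)
bond 3 |Sf2  (Sf2 (Sf) sets flow on bond)
bond 0 |J1  (C1: C, integral causality)
bond 2 |I1  (common-e at J1 fixed by 0)

#0 stroke at J1
#1 stroke at Sf1
#2 stroke at I1
#3 stroke at Sf2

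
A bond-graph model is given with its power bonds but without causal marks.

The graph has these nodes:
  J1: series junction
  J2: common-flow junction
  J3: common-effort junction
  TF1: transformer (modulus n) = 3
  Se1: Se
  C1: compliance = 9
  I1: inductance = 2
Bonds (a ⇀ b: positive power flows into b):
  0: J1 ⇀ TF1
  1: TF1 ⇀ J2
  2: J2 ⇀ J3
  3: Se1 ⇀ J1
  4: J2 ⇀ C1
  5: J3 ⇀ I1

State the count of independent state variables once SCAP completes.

2  (C1, I1 all integral)

b3 →J1  (Se1 (Se) sets effort on bond)
b0 →TF1  (J1: last free bond brings flow in)
b1 →J2  (through TF1, causality passes straight; one stroke at TF1)
b4 →J2  (C1 outputs effort q/C1)
b2 →J3  (J2 needs exactly one f-in)
b5 →I1  (J3 effort already set via bond 2)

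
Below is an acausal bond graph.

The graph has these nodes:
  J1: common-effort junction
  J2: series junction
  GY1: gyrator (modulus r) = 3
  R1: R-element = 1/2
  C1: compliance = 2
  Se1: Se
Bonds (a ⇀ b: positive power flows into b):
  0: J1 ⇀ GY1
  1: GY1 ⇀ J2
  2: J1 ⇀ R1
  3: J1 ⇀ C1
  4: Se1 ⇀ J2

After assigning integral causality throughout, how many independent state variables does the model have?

β4 →J2  (Se1 (Se) sets effort on bond)
β1 →GY1  (J2 needs exactly one f-in)
β0 →GY1  (GY GY1: same side as bond 1)
β3 →J1  (C1 integral (e out))
β2 →R1  (J1: bond 3 brought effort, rest push out)

1  (C1 all integral)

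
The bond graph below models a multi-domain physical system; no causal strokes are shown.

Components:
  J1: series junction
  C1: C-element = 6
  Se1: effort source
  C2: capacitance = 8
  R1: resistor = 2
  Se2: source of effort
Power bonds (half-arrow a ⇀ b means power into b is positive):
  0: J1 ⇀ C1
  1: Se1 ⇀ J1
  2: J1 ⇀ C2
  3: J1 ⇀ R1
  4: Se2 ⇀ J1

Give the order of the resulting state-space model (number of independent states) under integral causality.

2  (C1, C2 all integral)

b1 stroke→J1  (source Se1 imposes e)
b4 stroke→J1  (source Se2 imposes e)
b0 stroke→J1  (C1 outputs effort q/C1)
b2 stroke→J1  (C2 outputs effort q/C2)
b3 stroke→R1  (J1 needs exactly one f-in)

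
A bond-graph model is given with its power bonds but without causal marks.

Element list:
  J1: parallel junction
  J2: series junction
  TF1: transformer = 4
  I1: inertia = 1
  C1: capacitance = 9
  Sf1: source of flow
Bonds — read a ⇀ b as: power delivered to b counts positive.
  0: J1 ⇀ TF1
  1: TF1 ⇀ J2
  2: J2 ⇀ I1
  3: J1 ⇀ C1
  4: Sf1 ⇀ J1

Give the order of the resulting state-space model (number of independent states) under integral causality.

β4 stroke→Sf1  (source Sf1 imposes f)
β2 stroke→I1  (I1 integral (f out))
β1 stroke→J2  (common-f at J2 fixed by 2)
β0 stroke→TF1  (TF TF1: opposite of bond 1)
β3 stroke→J1  (only one effort-in slot at J1)

2  (C1, I1 all integral)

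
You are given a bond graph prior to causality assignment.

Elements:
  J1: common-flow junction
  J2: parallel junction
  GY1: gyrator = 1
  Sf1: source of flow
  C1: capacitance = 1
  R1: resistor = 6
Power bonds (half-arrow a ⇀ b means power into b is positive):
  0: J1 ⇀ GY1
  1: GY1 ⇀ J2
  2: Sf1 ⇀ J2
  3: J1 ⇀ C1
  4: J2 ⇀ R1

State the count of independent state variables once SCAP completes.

1  (C1 all integral)

bond 2 →Sf1  (source Sf1 imposes f)
bond 3 →J1  (C1 outputs effort q/C1)
bond 0 →GY1  (closing 1-jn rule on J1)
bond 1 →GY1  (through GY1, causality inverts; strokes same side of GY1)
bond 4 →J2  (J2: last free bond brings effort in)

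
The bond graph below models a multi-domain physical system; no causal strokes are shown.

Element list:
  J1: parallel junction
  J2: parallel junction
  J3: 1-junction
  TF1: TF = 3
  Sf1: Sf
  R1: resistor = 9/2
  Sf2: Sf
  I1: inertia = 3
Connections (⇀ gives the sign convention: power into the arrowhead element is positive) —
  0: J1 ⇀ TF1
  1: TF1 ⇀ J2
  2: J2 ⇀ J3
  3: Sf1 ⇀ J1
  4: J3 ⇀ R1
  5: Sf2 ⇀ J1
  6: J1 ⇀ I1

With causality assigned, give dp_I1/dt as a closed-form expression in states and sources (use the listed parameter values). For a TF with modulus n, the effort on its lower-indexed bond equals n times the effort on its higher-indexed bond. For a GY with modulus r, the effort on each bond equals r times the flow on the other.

dp_I1/dt = 81*F_Sf1/2 + 81*F_Sf2/2 - 27*p_I1/2

#3 stroke→Sf1  (source Sf1 imposes f)
#5 stroke→Sf2  (Sf2 fixes flow; stroke at Sf2)
#6 stroke→I1  (I1 outputs flow p/I1)
#0 stroke→J1  (J1 needs exactly one e-in)
#1 stroke→TF1  (TF1: transformer flips bond 0)
#2 stroke→J2  (J2: last free bond brings effort in)
#4 stroke→J3  (common-f at J3 fixed by 2)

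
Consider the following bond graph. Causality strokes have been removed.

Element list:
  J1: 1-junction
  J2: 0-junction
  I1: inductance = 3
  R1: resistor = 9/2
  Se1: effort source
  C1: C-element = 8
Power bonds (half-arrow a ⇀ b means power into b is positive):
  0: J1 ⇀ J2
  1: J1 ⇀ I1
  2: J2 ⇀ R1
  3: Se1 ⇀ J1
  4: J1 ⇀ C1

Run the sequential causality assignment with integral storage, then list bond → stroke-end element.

#3 stroke→J1  (Se1: effort source, stroke at far end)
#1 stroke→I1  (I1: I, integral causality)
#0 stroke→J1  (J1: bond 1 brought flow, rest push out)
#4 stroke→J1  (common-f at J1 fixed by 1)
#2 stroke→J2  (only one effort-in slot at J2)

bond 0 |J1
bond 1 |I1
bond 2 |J2
bond 3 |J1
bond 4 |J1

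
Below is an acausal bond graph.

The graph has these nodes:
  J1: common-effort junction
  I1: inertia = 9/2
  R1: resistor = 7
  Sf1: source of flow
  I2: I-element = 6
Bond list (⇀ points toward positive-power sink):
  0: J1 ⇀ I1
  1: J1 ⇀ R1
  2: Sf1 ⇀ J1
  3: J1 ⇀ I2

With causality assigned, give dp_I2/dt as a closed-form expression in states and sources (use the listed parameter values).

dp_I2/dt = 7*F_Sf1 - 14*p_I1/9 - 7*p_I2/6

β2 →Sf1  (source Sf1 imposes f)
β0 →I1  (prefer integral on I1)
β3 →I2  (I2 integral (f out))
β1 →J1  (only one effort-in slot at J1)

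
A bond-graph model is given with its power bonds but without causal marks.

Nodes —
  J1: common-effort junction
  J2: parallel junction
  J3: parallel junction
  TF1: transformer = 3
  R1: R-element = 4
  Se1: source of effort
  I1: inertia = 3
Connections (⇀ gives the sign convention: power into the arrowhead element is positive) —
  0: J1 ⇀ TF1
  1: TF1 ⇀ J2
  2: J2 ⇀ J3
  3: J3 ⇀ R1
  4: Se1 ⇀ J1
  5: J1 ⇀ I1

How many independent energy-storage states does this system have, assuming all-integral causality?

bond 4 stroke at J1  (source Se1 imposes e)
bond 0 stroke at TF1  (0-jn J1 has e-setter on 4)
bond 5 stroke at I1  (0-jn J1 has e-setter on 4)
bond 1 stroke at J2  (TF1: transformer flips bond 0)
bond 2 stroke at J3  (J2 effort already set via bond 1)
bond 3 stroke at R1  (0-jn J3 has e-setter on 2)

1  (I1 all integral)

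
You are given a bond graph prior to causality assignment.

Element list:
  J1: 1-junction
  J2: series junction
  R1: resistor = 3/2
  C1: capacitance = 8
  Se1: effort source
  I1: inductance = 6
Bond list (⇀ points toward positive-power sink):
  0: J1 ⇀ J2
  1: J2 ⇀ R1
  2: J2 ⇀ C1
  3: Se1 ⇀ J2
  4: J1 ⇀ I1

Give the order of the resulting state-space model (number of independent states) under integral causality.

2  (C1, I1 all integral)

bond 3 stroke at J2  (Se1 fixes effort; stroke away)
bond 2 stroke at J2  (C1 outputs effort q/C1)
bond 4 stroke at I1  (I1 integral (f out))
bond 0 stroke at J1  (J1 flow already set via bond 4)
bond 1 stroke at J2  (common-f at J2 fixed by 0)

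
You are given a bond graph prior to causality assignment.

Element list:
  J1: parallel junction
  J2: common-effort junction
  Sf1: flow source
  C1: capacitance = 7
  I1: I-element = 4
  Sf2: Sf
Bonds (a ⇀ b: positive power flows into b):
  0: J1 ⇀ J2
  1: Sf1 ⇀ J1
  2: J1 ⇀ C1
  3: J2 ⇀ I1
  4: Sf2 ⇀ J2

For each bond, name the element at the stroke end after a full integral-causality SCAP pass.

#0 →J2
#1 →Sf1
#2 →J1
#3 →I1
#4 →Sf2

β1 |Sf1  (Sf1 fixes flow; stroke at Sf1)
β4 |Sf2  (source Sf2 imposes f)
β2 |J1  (C1 outputs effort q/C1)
β0 |J2  (J1 effort already set via bond 2)
β3 |I1  (J2: bond 0 brought effort, rest push out)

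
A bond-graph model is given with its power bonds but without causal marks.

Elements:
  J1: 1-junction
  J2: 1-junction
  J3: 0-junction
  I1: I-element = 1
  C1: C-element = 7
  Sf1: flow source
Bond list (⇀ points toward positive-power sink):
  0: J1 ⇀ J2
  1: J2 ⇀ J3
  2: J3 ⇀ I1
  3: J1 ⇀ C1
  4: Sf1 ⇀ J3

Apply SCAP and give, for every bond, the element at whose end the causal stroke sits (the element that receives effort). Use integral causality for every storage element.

#0 |J2
#1 |J3
#2 |I1
#3 |J1
#4 |Sf1

#4 |Sf1  (Sf1 (Sf) sets flow on bond)
#2 |I1  (I1 integral (f out))
#1 |J3  (J3 needs exactly one e-in)
#0 |J2  (J2: bond 1 brought flow, rest push out)
#3 |J1  (J1 flow already set via bond 0)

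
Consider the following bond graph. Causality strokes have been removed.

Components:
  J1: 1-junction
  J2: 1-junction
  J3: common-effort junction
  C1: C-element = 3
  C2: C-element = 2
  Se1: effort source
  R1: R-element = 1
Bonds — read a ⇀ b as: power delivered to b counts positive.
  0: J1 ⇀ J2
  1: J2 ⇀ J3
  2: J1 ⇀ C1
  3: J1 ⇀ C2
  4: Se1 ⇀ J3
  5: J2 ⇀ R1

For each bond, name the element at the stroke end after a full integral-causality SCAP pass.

bond 0 |J2
bond 1 |J2
bond 2 |J1
bond 3 |J1
bond 4 |J3
bond 5 |R1

bond 4 stroke→J3  (Se1: effort source, stroke at far end)
bond 1 stroke→J2  (J3 effort already set via bond 4)
bond 2 stroke→J1  (C1 outputs effort q/C1)
bond 3 stroke→J1  (prefer integral on C2)
bond 0 stroke→J2  (only one flow-in slot at J1)
bond 5 stroke→R1  (J2 needs exactly one f-in)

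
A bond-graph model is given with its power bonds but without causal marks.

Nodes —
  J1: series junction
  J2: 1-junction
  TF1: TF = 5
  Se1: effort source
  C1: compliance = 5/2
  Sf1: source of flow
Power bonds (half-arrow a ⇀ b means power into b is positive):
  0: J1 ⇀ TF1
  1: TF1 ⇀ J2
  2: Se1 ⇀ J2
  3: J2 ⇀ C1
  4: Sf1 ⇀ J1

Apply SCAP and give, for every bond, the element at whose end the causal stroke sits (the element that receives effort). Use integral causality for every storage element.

b2 stroke→J2  (Se1 fixes effort; stroke away)
b4 stroke→Sf1  (source Sf1 imposes f)
b0 stroke→J1  (J1 flow already set via bond 4)
b1 stroke→TF1  (TF TF1: opposite of bond 0)
b3 stroke→J2  (J2 flow already set via bond 1)

β0 stroke at J1
β1 stroke at TF1
β2 stroke at J2
β3 stroke at J2
β4 stroke at Sf1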